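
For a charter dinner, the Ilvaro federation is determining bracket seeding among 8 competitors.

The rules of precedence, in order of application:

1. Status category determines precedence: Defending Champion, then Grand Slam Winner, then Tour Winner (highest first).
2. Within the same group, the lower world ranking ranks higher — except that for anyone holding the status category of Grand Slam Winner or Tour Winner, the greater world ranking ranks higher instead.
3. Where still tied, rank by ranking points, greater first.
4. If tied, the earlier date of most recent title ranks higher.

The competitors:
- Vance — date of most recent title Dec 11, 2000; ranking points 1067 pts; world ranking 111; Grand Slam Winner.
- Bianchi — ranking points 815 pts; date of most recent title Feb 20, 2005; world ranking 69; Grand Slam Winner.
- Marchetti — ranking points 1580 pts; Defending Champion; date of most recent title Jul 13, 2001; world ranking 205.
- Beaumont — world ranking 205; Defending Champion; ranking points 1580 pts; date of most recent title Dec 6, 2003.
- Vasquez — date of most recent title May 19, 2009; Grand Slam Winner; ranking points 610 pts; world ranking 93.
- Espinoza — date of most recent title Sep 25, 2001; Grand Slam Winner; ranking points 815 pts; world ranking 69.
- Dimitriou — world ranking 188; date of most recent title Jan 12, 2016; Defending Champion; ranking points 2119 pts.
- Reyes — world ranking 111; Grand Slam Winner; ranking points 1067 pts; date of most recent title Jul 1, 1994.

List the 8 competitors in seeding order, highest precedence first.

By status category: Dimitriou, Marchetti and Beaumont (Defending Champion); then Reyes, Vance, Vasquez, Espinoza and Bianchi (Grand Slam Winner).
Among Dimitriou, Marchetti and Beaumont, by world ranking (lower first): Dimitriou (188) before Marchetti and Beaumont (205).
Marchetti and Beaumont both have ranking points 1580 pts, so the next rule applies.
Among Marchetti and Beaumont, by date of most recent title (earlier first): Marchetti (Jul 13, 2001) before Beaumont (Dec 6, 2003).
Among Reyes, Vance, Vasquez, Espinoza and Bianchi, by world ranking (higher first) (reversed rule for this group): Reyes and Vance (111) before Vasquez (93) before Espinoza and Bianchi (69).
Reyes and Vance both have ranking points 1067 pts, so the next rule applies.
Among Reyes and Vance, by date of most recent title (earlier first): Reyes (Jul 1, 1994) before Vance (Dec 11, 2000).
Espinoza and Bianchi both have ranking points 815 pts, so the next rule applies.
Among Espinoza and Bianchi, by date of most recent title (earlier first): Espinoza (Sep 25, 2001) before Bianchi (Feb 20, 2005).
Full order: Dimitriou, Marchetti, Beaumont, Reyes, Vance, Vasquez, Espinoza, Bianchi.

Dimitriou, Marchetti, Beaumont, Reyes, Vance, Vasquez, Espinoza, Bianchi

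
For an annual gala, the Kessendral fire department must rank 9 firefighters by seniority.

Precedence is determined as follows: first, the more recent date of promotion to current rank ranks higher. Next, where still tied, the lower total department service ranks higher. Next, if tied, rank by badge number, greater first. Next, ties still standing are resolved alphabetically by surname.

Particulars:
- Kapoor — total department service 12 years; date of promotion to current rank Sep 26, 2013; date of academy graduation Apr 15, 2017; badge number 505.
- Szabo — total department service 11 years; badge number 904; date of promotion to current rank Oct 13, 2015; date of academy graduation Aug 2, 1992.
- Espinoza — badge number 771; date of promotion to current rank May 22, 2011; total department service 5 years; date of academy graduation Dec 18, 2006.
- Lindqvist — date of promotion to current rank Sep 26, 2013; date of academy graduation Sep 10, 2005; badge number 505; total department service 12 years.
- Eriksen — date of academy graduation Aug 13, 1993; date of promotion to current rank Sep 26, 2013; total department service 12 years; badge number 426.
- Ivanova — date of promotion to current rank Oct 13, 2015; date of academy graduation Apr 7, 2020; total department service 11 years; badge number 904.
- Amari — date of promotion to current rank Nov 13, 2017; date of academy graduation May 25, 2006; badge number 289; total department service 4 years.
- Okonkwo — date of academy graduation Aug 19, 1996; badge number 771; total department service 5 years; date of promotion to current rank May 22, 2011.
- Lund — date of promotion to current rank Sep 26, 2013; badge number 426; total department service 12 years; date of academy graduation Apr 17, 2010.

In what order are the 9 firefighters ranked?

By date of promotion to current rank (later first): Amari (Nov 13, 2017); then Ivanova and Szabo (both Oct 13, 2015); then Kapoor, Lindqvist, Eriksen and Lund (each Sep 26, 2013); then Espinoza and Okonkwo (both May 22, 2011).
Ivanova and Szabo both have total department service 11 years, so the next rule applies.
Ivanova and Szabo both have badge number 904, so the next rule applies.
Among Ivanova and Szabo, alphabetically by surname: Ivanova before Szabo.
Kapoor, Lindqvist, Eriksen and Lund all have total department service 12 years, so the next rule applies.
Among Kapoor, Lindqvist, Eriksen and Lund, by badge number (higher first): Kapoor and Lindqvist (505) before Eriksen and Lund (426).
Among Kapoor and Lindqvist, alphabetically by surname: Kapoor before Lindqvist.
Among Eriksen and Lund, alphabetically by surname: Eriksen before Lund.
Espinoza and Okonkwo both have total department service 5 years, so the next rule applies.
Espinoza and Okonkwo both have badge number 771, so the next rule applies.
Among Espinoza and Okonkwo, alphabetically by surname: Espinoza before Okonkwo.
Full order: Amari, Ivanova, Szabo, Kapoor, Lindqvist, Eriksen, Lund, Espinoza, Okonkwo.

Amari, Ivanova, Szabo, Kapoor, Lindqvist, Eriksen, Lund, Espinoza, Okonkwo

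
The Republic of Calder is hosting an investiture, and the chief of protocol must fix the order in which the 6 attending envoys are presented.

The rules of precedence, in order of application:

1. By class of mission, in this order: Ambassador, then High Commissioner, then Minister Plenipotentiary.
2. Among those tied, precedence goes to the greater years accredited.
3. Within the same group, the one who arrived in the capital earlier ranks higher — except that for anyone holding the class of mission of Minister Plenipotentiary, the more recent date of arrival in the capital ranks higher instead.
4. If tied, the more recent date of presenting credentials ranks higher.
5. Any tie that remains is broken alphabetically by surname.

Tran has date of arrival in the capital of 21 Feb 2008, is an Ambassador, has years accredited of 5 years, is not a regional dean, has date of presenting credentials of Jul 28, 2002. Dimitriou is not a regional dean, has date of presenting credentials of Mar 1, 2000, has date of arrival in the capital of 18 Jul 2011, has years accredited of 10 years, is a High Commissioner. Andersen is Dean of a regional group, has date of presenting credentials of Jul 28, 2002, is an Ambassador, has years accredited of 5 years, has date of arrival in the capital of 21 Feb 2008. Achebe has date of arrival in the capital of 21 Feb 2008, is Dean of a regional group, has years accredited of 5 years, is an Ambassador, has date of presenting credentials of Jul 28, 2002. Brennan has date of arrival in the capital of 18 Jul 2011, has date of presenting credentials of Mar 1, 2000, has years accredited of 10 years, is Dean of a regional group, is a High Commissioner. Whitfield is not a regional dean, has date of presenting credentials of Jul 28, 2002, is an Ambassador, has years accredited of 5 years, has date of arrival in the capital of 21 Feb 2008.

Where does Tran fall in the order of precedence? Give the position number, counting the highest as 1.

By class of mission: Achebe, Andersen, Tran and Whitfield (Ambassador); then Brennan and Dimitriou (High Commissioner).
Achebe, Andersen, Tran and Whitfield all have years accredited 5 years, so the next rule applies.
Achebe, Andersen, Tran and Whitfield all have date of arrival in the capital 21 Feb 2008, so the next rule applies.
Achebe, Andersen, Tran and Whitfield all have date of presenting credentials Jul 28, 2002, so the next rule applies.
Among Achebe, Andersen, Tran and Whitfield, alphabetically by surname: Achebe before Andersen before Tran before Whitfield.
Brennan and Dimitriou both have years accredited 10 years, so the next rule applies.
Brennan and Dimitriou both have date of arrival in the capital 18 Jul 2011, so the next rule applies.
Brennan and Dimitriou both have date of presenting credentials Mar 1, 2000, so the next rule applies.
Among Brennan and Dimitriou, alphabetically by surname: Brennan before Dimitriou.
Order: Achebe, Andersen, Tran, Whitfield, Brennan, Dimitriou. So position 3.

3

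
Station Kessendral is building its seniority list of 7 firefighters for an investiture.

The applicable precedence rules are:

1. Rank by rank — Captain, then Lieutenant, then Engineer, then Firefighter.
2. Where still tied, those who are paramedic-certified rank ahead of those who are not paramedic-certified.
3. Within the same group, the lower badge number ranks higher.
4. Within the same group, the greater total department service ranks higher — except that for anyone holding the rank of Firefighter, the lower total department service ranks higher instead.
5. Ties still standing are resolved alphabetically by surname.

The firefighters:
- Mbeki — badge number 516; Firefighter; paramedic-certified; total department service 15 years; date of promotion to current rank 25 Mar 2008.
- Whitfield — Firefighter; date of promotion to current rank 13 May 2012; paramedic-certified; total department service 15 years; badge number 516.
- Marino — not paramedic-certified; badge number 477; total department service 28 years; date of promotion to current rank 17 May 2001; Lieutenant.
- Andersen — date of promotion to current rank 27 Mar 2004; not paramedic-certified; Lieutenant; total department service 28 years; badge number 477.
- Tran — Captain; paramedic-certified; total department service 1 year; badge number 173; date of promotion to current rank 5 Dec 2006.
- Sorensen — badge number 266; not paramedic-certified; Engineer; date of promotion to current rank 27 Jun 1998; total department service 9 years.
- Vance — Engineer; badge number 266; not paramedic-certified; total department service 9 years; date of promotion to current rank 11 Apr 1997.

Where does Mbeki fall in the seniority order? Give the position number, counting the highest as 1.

By rank: Tran (Captain); then Andersen and Marino (Lieutenant); then Sorensen and Vance (Engineer); then Mbeki and Whitfield (Firefighter).
Andersen and Marino are each not paramedic-certified, so the next rule applies.
Andersen and Marino both have badge number 477, so the next rule applies.
Andersen and Marino both have total department service 28 years, so the next rule applies.
Among Andersen and Marino, alphabetically by surname: Andersen before Marino.
Sorensen and Vance are each not paramedic-certified, so the next rule applies.
Sorensen and Vance both have badge number 266, so the next rule applies.
Sorensen and Vance both have total department service 9 years, so the next rule applies.
Among Sorensen and Vance, alphabetically by surname: Sorensen before Vance.
Mbeki and Whitfield are each paramedic-certified, so the next rule applies.
Mbeki and Whitfield both have badge number 516, so the next rule applies.
Mbeki and Whitfield both have total department service 15 years, so the next rule applies.
Among Mbeki and Whitfield, alphabetically by surname: Mbeki before Whitfield.
Order: Tran, Andersen, Marino, Sorensen, Vance, Mbeki, Whitfield. So position 6.

6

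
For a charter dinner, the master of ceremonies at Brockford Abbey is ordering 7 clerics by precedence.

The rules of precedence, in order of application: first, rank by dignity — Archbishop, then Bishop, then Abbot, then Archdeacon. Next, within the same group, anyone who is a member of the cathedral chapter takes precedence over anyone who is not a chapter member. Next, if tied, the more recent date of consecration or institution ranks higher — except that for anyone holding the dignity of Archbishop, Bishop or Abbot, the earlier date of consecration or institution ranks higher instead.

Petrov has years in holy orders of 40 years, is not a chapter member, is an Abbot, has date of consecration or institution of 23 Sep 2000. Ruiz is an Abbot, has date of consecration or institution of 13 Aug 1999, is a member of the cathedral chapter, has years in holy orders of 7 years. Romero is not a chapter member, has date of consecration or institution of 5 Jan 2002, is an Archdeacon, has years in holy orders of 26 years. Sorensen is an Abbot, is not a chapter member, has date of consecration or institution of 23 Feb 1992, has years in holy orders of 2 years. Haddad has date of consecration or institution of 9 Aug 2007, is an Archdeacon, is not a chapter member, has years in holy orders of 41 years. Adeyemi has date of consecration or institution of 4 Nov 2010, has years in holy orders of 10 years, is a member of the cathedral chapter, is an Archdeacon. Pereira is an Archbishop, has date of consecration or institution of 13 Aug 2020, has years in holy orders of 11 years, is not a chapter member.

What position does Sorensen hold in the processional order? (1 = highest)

By dignity: Pereira (Archbishop); then Ruiz, Sorensen and Petrov (Abbot); then Adeyemi, Haddad and Romero (Archdeacon).
Among Ruiz, Sorensen and Petrov, a member of the cathedral chapter before not a chapter member: Ruiz (a member of the cathedral chapter) before Sorensen and Petrov (not a chapter member).
Among Sorensen and Petrov, by date of consecration or institution (earlier first) (reversed rule for this group): Sorensen (23 Feb 1992) before Petrov (23 Sep 2000).
Among Adeyemi, Haddad and Romero, a member of the cathedral chapter before not a chapter member: Adeyemi (a member of the cathedral chapter) before Haddad and Romero (not a chapter member).
Among Haddad and Romero, by date of consecration or institution (later first): Haddad (9 Aug 2007) before Romero (5 Jan 2002).
Order: Pereira, Ruiz, Sorensen, Petrov, Adeyemi, Haddad, Romero. So position 3.

3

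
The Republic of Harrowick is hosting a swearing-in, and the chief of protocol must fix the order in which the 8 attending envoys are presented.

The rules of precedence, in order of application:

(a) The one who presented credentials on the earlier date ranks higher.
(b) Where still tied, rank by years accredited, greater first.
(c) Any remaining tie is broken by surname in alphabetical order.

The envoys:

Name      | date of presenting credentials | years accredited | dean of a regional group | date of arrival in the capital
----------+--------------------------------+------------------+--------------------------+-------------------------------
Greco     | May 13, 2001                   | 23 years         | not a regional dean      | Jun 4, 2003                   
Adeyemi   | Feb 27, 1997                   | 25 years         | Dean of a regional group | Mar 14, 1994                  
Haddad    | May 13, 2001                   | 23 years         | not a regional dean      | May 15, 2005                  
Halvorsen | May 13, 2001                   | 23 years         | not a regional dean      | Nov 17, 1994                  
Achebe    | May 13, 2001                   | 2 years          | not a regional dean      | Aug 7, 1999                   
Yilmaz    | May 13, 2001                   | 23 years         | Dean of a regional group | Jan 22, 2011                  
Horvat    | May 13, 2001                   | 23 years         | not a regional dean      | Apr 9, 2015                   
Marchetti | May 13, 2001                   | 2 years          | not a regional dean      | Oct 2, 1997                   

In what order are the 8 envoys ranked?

Adeyemi, Greco, Haddad, Halvorsen, Horvat, Yilmaz, Achebe, Marchetti

By date of presenting credentials (earlier first): Adeyemi (Feb 27, 1997); then Greco, Haddad, Halvorsen, Horvat, Yilmaz, Achebe and Marchetti (each May 13, 2001).
Among Greco, Haddad, Halvorsen, Horvat, Yilmaz, Achebe and Marchetti, by years accredited (higher first): Greco, Haddad, Halvorsen, Horvat and Yilmaz (23 years) before Achebe and Marchetti (2 years).
Among Greco, Haddad, Halvorsen, Horvat and Yilmaz, alphabetically by surname: Greco before Haddad before Halvorsen before Horvat before Yilmaz.
Among Achebe and Marchetti, alphabetically by surname: Achebe before Marchetti.
Full order: Adeyemi, Greco, Haddad, Halvorsen, Horvat, Yilmaz, Achebe, Marchetti.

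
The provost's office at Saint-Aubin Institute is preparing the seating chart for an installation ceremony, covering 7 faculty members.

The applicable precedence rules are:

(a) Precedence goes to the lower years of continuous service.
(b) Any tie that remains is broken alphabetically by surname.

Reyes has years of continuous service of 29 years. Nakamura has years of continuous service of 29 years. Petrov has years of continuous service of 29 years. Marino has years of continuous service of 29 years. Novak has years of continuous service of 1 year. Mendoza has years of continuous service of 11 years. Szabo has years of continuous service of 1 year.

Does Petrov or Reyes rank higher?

By years of continuous service (lower first): Novak and Szabo (both 1 year); then Mendoza (11 years); then Marino, Nakamura, Petrov and Reyes (each 29 years).
Among Novak and Szabo, alphabetically by surname: Novak before Szabo.
Among Marino, Nakamura, Petrov and Reyes, alphabetically by surname: Marino before Nakamura before Petrov before Reyes.
So Petrov takes precedence.

Petrov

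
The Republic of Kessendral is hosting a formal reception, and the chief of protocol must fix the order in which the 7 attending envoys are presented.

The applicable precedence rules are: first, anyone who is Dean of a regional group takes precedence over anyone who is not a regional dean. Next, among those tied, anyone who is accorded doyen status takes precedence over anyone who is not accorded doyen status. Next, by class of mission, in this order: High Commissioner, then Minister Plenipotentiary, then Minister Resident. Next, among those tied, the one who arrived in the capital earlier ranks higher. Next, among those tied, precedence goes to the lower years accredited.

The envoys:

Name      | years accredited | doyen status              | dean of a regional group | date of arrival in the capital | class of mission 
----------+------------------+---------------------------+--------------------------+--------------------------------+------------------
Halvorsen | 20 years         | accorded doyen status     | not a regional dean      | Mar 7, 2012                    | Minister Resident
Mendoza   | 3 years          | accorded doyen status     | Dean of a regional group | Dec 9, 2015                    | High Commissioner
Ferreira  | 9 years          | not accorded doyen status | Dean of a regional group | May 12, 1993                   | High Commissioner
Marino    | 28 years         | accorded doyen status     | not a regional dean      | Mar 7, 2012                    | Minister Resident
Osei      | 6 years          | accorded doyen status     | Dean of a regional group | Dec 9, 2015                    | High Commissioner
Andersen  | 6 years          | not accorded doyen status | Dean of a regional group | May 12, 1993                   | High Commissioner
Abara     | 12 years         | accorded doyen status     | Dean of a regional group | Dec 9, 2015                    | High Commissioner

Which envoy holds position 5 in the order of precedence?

By the first rule: Mendoza, Osei, Abara, Andersen and Ferreira (each Dean of a regional group); then Halvorsen and Marino (both not a regional dean).
Among Mendoza, Osei, Abara, Andersen and Ferreira, accorded doyen status before not accorded doyen status: Mendoza, Osei and Abara (accorded doyen status) before Andersen and Ferreira (not accorded doyen status).
Mendoza, Osei and Abara are each High Commissioner, so the next rule applies.
Mendoza, Osei and Abara all have date of arrival in the capital Dec 9, 2015, so the next rule applies.
Among Mendoza, Osei and Abara, by years accredited (lower first): Mendoza (3 years) before Osei (6 years) before Abara (12 years).
Andersen and Ferreira are each High Commissioner, so the next rule applies.
Andersen and Ferreira both have date of arrival in the capital May 12, 1993, so the next rule applies.
Among Andersen and Ferreira, by years accredited (lower first): Andersen (6 years) before Ferreira (9 years).
Halvorsen and Marino are each accorded doyen status, so the next rule applies.
Halvorsen and Marino are each Minister Resident, so the next rule applies.
Halvorsen and Marino both have date of arrival in the capital Mar 7, 2012, so the next rule applies.
Among Halvorsen and Marino, by years accredited (lower first): Halvorsen (20 years) before Marino (28 years).
Order: Mendoza, Osei, Abara, Andersen, Ferreira, Halvorsen, Marino.

Ferreira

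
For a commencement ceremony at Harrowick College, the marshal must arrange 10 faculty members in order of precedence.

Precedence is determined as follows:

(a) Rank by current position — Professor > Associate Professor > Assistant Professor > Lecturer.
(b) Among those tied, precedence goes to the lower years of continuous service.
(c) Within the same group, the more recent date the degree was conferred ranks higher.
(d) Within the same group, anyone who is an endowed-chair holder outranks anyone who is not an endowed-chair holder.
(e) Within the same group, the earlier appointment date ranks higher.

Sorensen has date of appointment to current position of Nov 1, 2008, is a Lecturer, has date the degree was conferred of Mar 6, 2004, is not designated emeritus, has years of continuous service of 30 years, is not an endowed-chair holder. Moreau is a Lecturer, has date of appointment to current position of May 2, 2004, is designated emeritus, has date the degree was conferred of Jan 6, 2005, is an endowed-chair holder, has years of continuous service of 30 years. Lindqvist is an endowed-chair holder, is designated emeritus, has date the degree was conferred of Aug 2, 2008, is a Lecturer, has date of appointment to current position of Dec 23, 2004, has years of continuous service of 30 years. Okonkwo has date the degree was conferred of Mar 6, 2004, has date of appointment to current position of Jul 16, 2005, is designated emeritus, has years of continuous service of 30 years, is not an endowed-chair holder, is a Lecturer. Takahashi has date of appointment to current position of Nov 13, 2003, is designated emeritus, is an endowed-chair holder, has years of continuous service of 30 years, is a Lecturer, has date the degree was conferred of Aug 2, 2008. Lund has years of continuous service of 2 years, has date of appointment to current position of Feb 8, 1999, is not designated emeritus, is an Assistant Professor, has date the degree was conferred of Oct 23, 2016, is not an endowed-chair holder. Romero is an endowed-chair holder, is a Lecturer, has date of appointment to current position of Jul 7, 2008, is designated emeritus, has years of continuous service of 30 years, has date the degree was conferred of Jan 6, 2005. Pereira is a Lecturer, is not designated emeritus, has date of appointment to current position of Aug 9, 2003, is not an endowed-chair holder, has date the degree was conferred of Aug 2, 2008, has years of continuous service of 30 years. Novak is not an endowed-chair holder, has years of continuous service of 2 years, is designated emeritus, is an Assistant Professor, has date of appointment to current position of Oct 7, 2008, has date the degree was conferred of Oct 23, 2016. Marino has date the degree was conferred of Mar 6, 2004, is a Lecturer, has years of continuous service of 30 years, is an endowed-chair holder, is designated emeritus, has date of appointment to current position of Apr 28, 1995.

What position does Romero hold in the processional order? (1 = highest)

7

By current position: Lund and Novak (Assistant Professor); then Takahashi, Lindqvist, Pereira, Moreau, Romero, Marino, Okonkwo and Sorensen (Lecturer).
Lund and Novak both have years of continuous service 2 years, so the next rule applies.
Lund and Novak both have date the degree was conferred Oct 23, 2016, so the next rule applies.
Lund and Novak are each not an endowed-chair holder, so the next rule applies.
Among Lund and Novak, by date of appointment to current position (earlier first): Lund (Feb 8, 1999) before Novak (Oct 7, 2008).
Takahashi, Lindqvist, Pereira, Moreau, Romero, Marino, Okonkwo and Sorensen all have years of continuous service 30 years, so the next rule applies.
Among Takahashi, Lindqvist, Pereira, Moreau, Romero, Marino, Okonkwo and Sorensen, by date the degree was conferred (later first): Takahashi, Lindqvist and Pereira (Aug 2, 2008) before Moreau and Romero (Jan 6, 2005) before Marino, Okonkwo and Sorensen (Mar 6, 2004).
Among Takahashi, Lindqvist and Pereira, an endowed-chair holder before not an endowed-chair holder: Takahashi and Lindqvist (an endowed-chair holder) before Pereira (not an endowed-chair holder).
Among Takahashi and Lindqvist, by date of appointment to current position (earlier first): Takahashi (Nov 13, 2003) before Lindqvist (Dec 23, 2004).
Moreau and Romero are each an endowed-chair holder, so the next rule applies.
Among Moreau and Romero, by date of appointment to current position (earlier first): Moreau (May 2, 2004) before Romero (Jul 7, 2008).
Among Marino, Okonkwo and Sorensen, an endowed-chair holder before not an endowed-chair holder: Marino (an endowed-chair holder) before Okonkwo and Sorensen (not an endowed-chair holder).
Among Okonkwo and Sorensen, by date of appointment to current position (earlier first): Okonkwo (Jul 16, 2005) before Sorensen (Nov 1, 2008).
Order: Lund, Novak, Takahashi, Lindqvist, Pereira, Moreau, Romero, Marino, Okonkwo, Sorensen. So position 7.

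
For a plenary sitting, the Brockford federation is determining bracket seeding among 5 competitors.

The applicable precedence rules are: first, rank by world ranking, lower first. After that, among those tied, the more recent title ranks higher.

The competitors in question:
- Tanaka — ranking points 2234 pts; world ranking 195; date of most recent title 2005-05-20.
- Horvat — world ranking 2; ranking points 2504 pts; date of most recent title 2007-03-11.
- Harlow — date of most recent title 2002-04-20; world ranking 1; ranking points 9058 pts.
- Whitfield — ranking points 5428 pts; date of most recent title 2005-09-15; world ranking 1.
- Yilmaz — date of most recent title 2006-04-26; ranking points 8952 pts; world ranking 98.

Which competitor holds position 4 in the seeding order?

By world ranking (lower first): Whitfield and Harlow (both 1); then Horvat (2); then Yilmaz (98); then Tanaka (195).
Among Whitfield and Harlow, by date of most recent title (later first): Whitfield (2005-09-15) before Harlow (2002-04-20).
Order: Whitfield, Harlow, Horvat, Yilmaz, Tanaka.

Yilmaz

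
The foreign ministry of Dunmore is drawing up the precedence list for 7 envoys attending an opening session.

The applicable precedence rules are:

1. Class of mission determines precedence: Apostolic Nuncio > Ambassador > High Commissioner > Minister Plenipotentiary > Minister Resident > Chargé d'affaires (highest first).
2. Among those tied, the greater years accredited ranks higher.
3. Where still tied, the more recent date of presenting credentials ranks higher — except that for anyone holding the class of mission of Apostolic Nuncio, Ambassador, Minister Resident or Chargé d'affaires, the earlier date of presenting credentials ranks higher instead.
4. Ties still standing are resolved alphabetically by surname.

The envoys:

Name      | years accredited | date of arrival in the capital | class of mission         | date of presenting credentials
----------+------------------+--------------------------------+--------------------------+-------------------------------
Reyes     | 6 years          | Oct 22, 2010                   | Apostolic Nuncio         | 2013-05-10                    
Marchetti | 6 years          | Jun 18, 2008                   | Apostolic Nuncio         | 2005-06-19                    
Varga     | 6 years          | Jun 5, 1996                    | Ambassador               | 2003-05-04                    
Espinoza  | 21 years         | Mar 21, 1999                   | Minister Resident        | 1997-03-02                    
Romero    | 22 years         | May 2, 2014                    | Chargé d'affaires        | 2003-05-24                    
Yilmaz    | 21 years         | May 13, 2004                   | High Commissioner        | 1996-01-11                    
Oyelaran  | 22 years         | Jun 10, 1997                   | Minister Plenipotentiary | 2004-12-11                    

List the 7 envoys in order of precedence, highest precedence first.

Marchetti, Reyes, Varga, Yilmaz, Oyelaran, Espinoza, Romero

By class of mission: Marchetti and Reyes (Apostolic Nuncio); then Varga (Ambassador); then Yilmaz (High Commissioner); then Oyelaran (Minister Plenipotentiary); then Espinoza (Minister Resident); then Romero (Chargé d'affaires).
Marchetti and Reyes both have years accredited 6 years, so the next rule applies.
Among Marchetti and Reyes, by date of presenting credentials (earlier first) (reversed rule for this group): Marchetti (2005-06-19) before Reyes (2013-05-10).
Full order: Marchetti, Reyes, Varga, Yilmaz, Oyelaran, Espinoza, Romero.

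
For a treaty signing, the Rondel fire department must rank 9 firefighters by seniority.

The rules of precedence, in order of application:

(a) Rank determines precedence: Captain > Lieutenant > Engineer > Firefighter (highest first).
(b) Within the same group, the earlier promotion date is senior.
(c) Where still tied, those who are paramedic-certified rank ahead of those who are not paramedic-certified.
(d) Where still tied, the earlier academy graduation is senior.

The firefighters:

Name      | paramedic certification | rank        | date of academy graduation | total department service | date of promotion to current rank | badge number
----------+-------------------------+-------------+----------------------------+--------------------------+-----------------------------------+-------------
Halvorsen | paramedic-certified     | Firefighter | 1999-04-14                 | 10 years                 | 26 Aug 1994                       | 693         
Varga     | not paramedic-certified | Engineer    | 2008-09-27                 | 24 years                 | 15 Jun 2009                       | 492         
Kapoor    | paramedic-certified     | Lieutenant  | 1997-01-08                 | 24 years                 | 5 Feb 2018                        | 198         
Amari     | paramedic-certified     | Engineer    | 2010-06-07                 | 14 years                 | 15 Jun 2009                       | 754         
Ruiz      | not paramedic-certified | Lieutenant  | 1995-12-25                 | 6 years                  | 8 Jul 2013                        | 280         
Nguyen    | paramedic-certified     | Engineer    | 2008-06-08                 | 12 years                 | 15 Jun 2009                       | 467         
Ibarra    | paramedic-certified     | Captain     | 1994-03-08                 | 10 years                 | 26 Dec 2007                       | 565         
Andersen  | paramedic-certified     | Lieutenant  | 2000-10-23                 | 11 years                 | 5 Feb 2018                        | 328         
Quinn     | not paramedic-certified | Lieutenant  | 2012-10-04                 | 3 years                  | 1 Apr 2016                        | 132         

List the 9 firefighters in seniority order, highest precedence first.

By rank: Ibarra (Captain); then Ruiz, Quinn, Kapoor and Andersen (Lieutenant); then Nguyen, Amari and Varga (Engineer); then Halvorsen (Firefighter).
Among Ruiz, Quinn, Kapoor and Andersen, by date of promotion to current rank (earlier first): Ruiz (8 Jul 2013) before Quinn (1 Apr 2016) before Kapoor and Andersen (5 Feb 2018).
Kapoor and Andersen are each paramedic-certified, so the next rule applies.
Among Kapoor and Andersen, by date of academy graduation (earlier first): Kapoor (1997-01-08) before Andersen (2000-10-23).
Nguyen, Amari and Varga all have date of promotion to current rank 15 Jun 2009, so the next rule applies.
Among Nguyen, Amari and Varga, paramedic-certified before not paramedic-certified: Nguyen and Amari (paramedic-certified) before Varga (not paramedic-certified).
Among Nguyen and Amari, by date of academy graduation (earlier first): Nguyen (2008-06-08) before Amari (2010-06-07).
Full order: Ibarra, Ruiz, Quinn, Kapoor, Andersen, Nguyen, Amari, Varga, Halvorsen.

Ibarra, Ruiz, Quinn, Kapoor, Andersen, Nguyen, Amari, Varga, Halvorsen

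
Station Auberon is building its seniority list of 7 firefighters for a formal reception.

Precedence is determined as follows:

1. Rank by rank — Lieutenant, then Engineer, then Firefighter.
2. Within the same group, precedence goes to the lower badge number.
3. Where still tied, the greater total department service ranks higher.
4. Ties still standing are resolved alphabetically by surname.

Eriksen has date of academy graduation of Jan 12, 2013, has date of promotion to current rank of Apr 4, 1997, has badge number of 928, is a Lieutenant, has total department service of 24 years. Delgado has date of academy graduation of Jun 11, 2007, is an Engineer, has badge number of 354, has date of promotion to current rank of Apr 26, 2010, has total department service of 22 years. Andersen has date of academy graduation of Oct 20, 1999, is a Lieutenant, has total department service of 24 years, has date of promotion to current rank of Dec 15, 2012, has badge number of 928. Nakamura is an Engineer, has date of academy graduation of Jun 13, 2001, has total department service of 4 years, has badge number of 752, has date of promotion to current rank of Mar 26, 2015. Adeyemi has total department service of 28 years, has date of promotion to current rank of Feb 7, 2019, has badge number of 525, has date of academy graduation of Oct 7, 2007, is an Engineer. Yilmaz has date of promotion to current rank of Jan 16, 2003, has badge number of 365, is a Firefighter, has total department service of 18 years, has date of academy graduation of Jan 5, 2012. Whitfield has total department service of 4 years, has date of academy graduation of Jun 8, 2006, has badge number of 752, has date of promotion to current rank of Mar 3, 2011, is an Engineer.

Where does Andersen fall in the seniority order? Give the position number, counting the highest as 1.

1

By rank: Andersen and Eriksen (Lieutenant); then Delgado, Adeyemi, Nakamura and Whitfield (Engineer); then Yilmaz (Firefighter).
Andersen and Eriksen both have badge number 928, so the next rule applies.
Andersen and Eriksen both have total department service 24 years, so the next rule applies.
Among Andersen and Eriksen, alphabetically by surname: Andersen before Eriksen.
Among Delgado, Adeyemi, Nakamura and Whitfield, by badge number (lower first): Delgado (354) before Adeyemi (525) before Nakamura and Whitfield (752).
Nakamura and Whitfield both have total department service 4 years, so the next rule applies.
Among Nakamura and Whitfield, alphabetically by surname: Nakamura before Whitfield.
Order: Andersen, Eriksen, Delgado, Adeyemi, Nakamura, Whitfield, Yilmaz. So position 1.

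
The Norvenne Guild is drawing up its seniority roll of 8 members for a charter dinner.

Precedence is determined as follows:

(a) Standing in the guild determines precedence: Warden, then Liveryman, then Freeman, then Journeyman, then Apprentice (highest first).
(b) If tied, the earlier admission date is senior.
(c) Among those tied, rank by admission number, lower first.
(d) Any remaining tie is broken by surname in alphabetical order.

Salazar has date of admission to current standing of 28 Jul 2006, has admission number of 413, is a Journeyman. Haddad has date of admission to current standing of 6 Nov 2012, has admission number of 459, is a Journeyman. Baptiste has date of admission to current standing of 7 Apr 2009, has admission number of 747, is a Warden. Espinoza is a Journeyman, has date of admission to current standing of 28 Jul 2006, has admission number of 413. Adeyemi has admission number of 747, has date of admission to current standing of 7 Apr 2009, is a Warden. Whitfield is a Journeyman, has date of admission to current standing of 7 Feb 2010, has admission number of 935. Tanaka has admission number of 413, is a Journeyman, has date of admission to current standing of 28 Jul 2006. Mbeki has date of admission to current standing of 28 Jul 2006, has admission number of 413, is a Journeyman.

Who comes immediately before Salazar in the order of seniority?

By standing in the guild: Adeyemi and Baptiste (Warden); then Espinoza, Mbeki, Salazar, Tanaka, Whitfield and Haddad (Journeyman).
Adeyemi and Baptiste both have date of admission to current standing 7 Apr 2009, so the next rule applies.
Adeyemi and Baptiste both have admission number 747, so the next rule applies.
Among Adeyemi and Baptiste, alphabetically by surname: Adeyemi before Baptiste.
Among Espinoza, Mbeki, Salazar, Tanaka, Whitfield and Haddad, by date of admission to current standing (earlier first): Espinoza, Mbeki, Salazar and Tanaka (28 Jul 2006) before Whitfield (7 Feb 2010) before Haddad (6 Nov 2012).
Espinoza, Mbeki, Salazar and Tanaka all have admission number 413, so the next rule applies.
Among Espinoza, Mbeki, Salazar and Tanaka, alphabetically by surname: Espinoza before Mbeki before Salazar before Tanaka.
Order: Adeyemi, Baptiste, Espinoza, Mbeki, Salazar, Tanaka, Whitfield, Haddad.

Mbeki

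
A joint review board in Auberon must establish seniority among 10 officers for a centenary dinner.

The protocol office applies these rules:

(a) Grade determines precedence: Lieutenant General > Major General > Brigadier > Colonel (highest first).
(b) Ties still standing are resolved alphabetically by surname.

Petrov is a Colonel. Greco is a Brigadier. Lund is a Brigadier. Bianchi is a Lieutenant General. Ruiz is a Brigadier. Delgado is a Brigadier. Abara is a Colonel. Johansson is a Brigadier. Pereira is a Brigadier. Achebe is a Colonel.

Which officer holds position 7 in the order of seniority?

Ruiz

By grade: Bianchi (Lieutenant General); then Delgado, Greco, Johansson, Lund, Pereira and Ruiz (Brigadier); then Abara, Achebe and Petrov (Colonel).
Among Delgado, Greco, Johansson, Lund, Pereira and Ruiz, alphabetically by surname: Delgado before Greco before Johansson before Lund before Pereira before Ruiz.
Among Abara, Achebe and Petrov, alphabetically by surname: Abara before Achebe before Petrov.
Order: Bianchi, Delgado, Greco, Johansson, Lund, Pereira, Ruiz, Abara, Achebe, Petrov.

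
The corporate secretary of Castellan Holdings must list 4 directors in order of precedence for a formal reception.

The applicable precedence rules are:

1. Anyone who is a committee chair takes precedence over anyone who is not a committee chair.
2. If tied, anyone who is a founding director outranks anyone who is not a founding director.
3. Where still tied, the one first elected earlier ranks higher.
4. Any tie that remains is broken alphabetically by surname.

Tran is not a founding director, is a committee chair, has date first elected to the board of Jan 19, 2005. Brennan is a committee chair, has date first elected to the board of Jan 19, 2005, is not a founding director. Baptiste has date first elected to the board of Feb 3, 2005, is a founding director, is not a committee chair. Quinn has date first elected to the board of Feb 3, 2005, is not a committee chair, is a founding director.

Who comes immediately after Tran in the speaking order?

By the first rule: Brennan and Tran (both a committee chair); then Baptiste and Quinn (both not a committee chair).
Brennan and Tran are each not a founding director, so the next rule applies.
Brennan and Tran both have date first elected to the board Jan 19, 2005, so the next rule applies.
Among Brennan and Tran, alphabetically by surname: Brennan before Tran.
Baptiste and Quinn are each a founding director, so the next rule applies.
Baptiste and Quinn both have date first elected to the board Feb 3, 2005, so the next rule applies.
Among Baptiste and Quinn, alphabetically by surname: Baptiste before Quinn.
Order: Brennan, Tran, Baptiste, Quinn.

Baptiste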